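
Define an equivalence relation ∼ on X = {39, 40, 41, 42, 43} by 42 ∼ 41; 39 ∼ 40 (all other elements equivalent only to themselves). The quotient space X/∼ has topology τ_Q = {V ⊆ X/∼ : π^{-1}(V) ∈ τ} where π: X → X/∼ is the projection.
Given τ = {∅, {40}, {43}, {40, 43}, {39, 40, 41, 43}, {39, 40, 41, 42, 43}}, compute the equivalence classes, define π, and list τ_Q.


X/∼ = {[39=40], [41=42], [43]}; |τ_Q| = 3.

Equivalence classes: [39=40], [41=42], [43].
Quotient map π: X → X/∼ sends 39 ↦ [39=40], 40 ↦ [39=40], 41 ↦ [41=42], 42 ↦ [41=42], 43 ↦ [43].
For each subset V ⊆ X/∼, compute π^{-1}(V) ⊆ X and check whether π^{-1}(V) ∈ τ. V is open in τ_Q iff π^{-1}(V) ∈ τ.
  V = {}: π^{-1}(V) = ∅ ∈ τ ✓.
  V = {[39=40]}: π^{-1}(V) = {39, 40} ∉ τ ✗.
  V = {[41=42]}: π^{-1}(V) = {41, 42} ∉ τ ✗.
  V = {[39=40], [41=42]}: π^{-1}(V) = {39, 40, 41, 42} ∉ τ ✗.
  V = {[43]}: π^{-1}(V) = {43} ∈ τ ✓.
  V = {[39=40], [43]}: π^{-1}(V) = {39, 40, 43} ∉ τ ✗.
  V = {[41=42], [43]}: π^{-1}(V) = {41, 42, 43} ∉ τ ✗.
  V = {[39=40], [41=42], [43]}: π^{-1}(V) = {39, 40, 41, 42, 43} ∈ τ ✓.
Open sets in the quotient: τ_Q = {{}, {[43]}, {[39=40], [41=42], [43]}} (3 elements).


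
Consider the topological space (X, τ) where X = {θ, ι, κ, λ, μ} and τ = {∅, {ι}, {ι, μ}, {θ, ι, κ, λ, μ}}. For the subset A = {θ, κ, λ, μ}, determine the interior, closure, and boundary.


int(A) = ∅, cl(A) = {θ, κ, λ, μ}, ∂A = {θ, κ, λ, μ}.

Closed sets in (X, τ) are complements of opens:
  closed(X, τ) = {∅, {θ, κ, λ}, {θ, κ, λ, μ}, {θ, ι, κ, λ, μ}}.
int(A) = ⋃ {U ∈ τ : U ⊆ A}. Opens contained in A: ∅.
Taking the union of these: int(A) = ∅.
cl(A) = ⋂ {C closed : A ⊆ C}. Closed sets containing A: {θ, κ, λ, μ}, {θ, ι, κ, λ, μ}.
Intersecting these: cl(A) = {θ, κ, λ, μ}.
∂A = cl(A) ∖ int(A) = {θ, κ, λ, μ} ∖ ∅ = {θ, κ, λ, μ}.


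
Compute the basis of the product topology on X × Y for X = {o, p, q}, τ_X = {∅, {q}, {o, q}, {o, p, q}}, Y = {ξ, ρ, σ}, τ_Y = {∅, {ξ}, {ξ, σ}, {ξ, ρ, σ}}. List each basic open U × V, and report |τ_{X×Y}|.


Basis B = {∅ × ∅, {q} × {ξ}, {o, q} × {ξ}, {q} × {ξ, σ}, {o, p, q} × {ξ}, {q} × {ξ, ρ, σ}, {o, q} × {ξ, σ}, {o, q} × {ξ, ρ, σ}, {o, p, q} × {ξ, σ}, {o, p, q} × {ξ, ρ, σ}}; |τ_{X×Y}| = 20.

Enumerate products U × V with U ∈ τ_X, V ∈ τ_Y (deduplicated):
  ∅ × ∅ = {} (∅)
  {q} × {ξ} = {(q,ξ)}
  {o, q} × {ξ} = {(o,ξ), (q,ξ)}
  {q} × {ξ, σ} = {(q,ξ), (q,σ)}
  {o, p, q} × {ξ} = {(o,ξ), (p,ξ), (q,ξ)}
  {q} × {ξ, ρ, σ} = {(q,ξ), (q,ρ), (q,σ)}
  {o, q} × {ξ, σ} = {(o,ξ), (o,σ), (q,ξ), (q,σ)}
  {o, q} × {ξ, ρ, σ} = {(o,ξ), (o,ρ), (o,σ), (q,ξ), (q,ρ), (q,σ)}
  {o, p, q} × {ξ, σ} = {(o,ξ), (o,σ), (p,ξ), (p,σ), (q,ξ), (q,σ)}
  {o, p, q} × {ξ, ρ, σ} = {(o,ξ), (o,ρ), (o,σ), (p,ξ), (p,ρ), (p,σ), (q,ξ), (q,ρ), (q,σ)}
These 10 distinct sets form the basis B.
Close under arbitrary unions to get τ_{X×Y}; counting gives |τ_{X×Y}| = 20.


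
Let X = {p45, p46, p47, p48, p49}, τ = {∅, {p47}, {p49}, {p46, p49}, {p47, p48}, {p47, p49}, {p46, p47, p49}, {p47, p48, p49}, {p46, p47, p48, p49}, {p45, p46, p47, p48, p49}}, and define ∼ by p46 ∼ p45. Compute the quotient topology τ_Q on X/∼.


X/∼ = {[p45=p46], [p47], [p48], [p49]}; |τ_Q| = 7.

Equivalence classes: [p45=p46], [p47], [p48], [p49].
Quotient map π: X → X/∼ sends p45 ↦ [p45=p46], p46 ↦ [p45=p46], p47 ↦ [p47], p48 ↦ [p48], p49 ↦ [p49].
For each subset V ⊆ X/∼, compute π^{-1}(V) ⊆ X and check whether π^{-1}(V) ∈ τ. V is open in τ_Q iff π^{-1}(V) ∈ τ.
  V = {}: π^{-1}(V) = ∅ ∈ τ ✓.
  V = {[p45=p46]}: π^{-1}(V) = {p45, p46} ∉ τ ✗.
  V = {[p47]}: π^{-1}(V) = {p47} ∈ τ ✓.
  V = {[p45=p46], [p47]}: π^{-1}(V) = {p45, p46, p47} ∉ τ ✗.
  V = {[p48]}: π^{-1}(V) = {p48} ∉ τ ✗.
  V = {[p45=p46], [p48]}: π^{-1}(V) = {p45, p46, p48} ∉ τ ✗.
  V = {[p47], [p48]}: π^{-1}(V) = {p47, p48} ∈ τ ✓.
  V = {[p45=p46], [p47], [p48]}: π^{-1}(V) = {p45, p46, p47, p48} ∉ τ ✗.
  V = {[p49]}: π^{-1}(V) = {p49} ∈ τ ✓.
  V = {[p45=p46], [p49]}: π^{-1}(V) = {p45, p46, p49} ∉ τ ✗.
  V = {[p47], [p49]}: π^{-1}(V) = {p47, p49} ∈ τ ✓.
  V = {[p45=p46], [p47], [p49]}: π^{-1}(V) = {p45, p46, p47, p49} ∉ τ ✗.
  V = {[p48], [p49]}: π^{-1}(V) = {p48, p49} ∉ τ ✗.
  V = {[p45=p46], [p48], [p49]}: π^{-1}(V) = {p45, p46, p48, p49} ∉ τ ✗.
  V = {[p47], [p48], [p49]}: π^{-1}(V) = {p47, p48, p49} ∈ τ ✓.
  V = {[p45=p46], [p47], [p48], [p49]}: π^{-1}(V) = {p45, p46, p47, p48, p49} ∈ τ ✓.
Open sets in the quotient: τ_Q = {{}, {[p47]}, {[p47], [p48]}, {[p49]}, {[p47], [p49]}, {[p47], [p48], [p49]}, {[p45=p46], [p47], [p48], [p49]}} (7 elements).


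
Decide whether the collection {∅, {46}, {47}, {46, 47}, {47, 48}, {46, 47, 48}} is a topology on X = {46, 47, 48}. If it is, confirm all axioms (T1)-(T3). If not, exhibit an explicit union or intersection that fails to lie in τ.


τ IS a topology on X.

Axiom (T1): ∅ ∈ τ? Yes; X ∈ τ? Yes.
Axiom (T2/T3): check pairwise unions and intersections of members of τ.
All pairwise intersections and unions checked — each lies in τ. Therefore τ satisfies (T1), (T2), (T3): it IS a topology on X.


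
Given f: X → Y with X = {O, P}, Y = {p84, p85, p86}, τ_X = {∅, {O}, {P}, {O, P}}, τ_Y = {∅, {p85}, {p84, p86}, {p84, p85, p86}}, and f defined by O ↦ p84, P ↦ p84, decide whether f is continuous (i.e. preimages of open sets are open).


f IS continuous.

Compute f^{-1}(U) for each U ∈ τ_Y:
  U = ∅: f^{-1}(U) = ∅ ∈ τ_X ✓.
  U = {p85}: f^{-1}(U) = ∅ ∈ τ_X ✓.
  U = {p84, p86}: f^{-1}(U) = {O, P} ∈ τ_X ✓.
  U = {p84, p85, p86}: f^{-1}(U) = {O, P} ∈ τ_X ✓.
Every preimage lies in τ_X, so f IS continuous.


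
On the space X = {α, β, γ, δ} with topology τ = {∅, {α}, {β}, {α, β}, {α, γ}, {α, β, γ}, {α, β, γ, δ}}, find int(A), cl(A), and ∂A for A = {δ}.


int(A) = ∅, cl(A) = {δ}, ∂A = {δ}.

Closed sets in (X, τ) are complements of opens:
  closed(X, τ) = {∅, {δ}, {β, δ}, {γ, δ}, {α, γ, δ}, {β, γ, δ}, {α, β, γ, δ}}.
int(A) = ⋃ {U ∈ τ : U ⊆ A}. Opens contained in A: ∅.
Taking the union of these: int(A) = ∅.
cl(A) = ⋂ {C closed : A ⊆ C}. Closed sets containing A: {δ}, {β, δ}, {γ, δ}, {α, γ, δ}, {β, γ, δ}, {α, β, γ, δ}.
Intersecting these: cl(A) = {δ}.
∂A = cl(A) ∖ int(A) = {δ} ∖ ∅ = {δ}.


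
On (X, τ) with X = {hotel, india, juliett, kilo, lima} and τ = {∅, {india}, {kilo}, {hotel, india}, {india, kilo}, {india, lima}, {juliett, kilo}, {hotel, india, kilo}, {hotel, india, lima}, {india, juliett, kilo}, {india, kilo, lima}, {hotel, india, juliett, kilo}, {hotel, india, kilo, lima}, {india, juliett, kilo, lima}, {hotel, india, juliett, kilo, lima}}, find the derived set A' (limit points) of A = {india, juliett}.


A' = {hotel, lima}

For each x ∈ X, list the open sets U ∈ τ with x ∈ U, then check whether U ∩ (A ∖ {x}) ≠ ∅ for every such U.
  x = hotel: opens ∋ x are {hotel, india}, {hotel, india, kilo}, {hotel, india, lima}, {hotel, india, juliett, kilo}, {hotel, india, kilo, lima}, {hotel, india, juliett, kilo, lima}; each meets A ∖ {hotel}, so x IS a limit point.
  x = india: open {india} ∋ x has {india} ∩ (A ∖ {india}) = ∅, so x is NOT a limit point.
  x = juliett: open {juliett, kilo} ∋ x has {juliett, kilo} ∩ (A ∖ {juliett}) = ∅, so x is NOT a limit point.
  x = kilo: open {kilo} ∋ x has {kilo} ∩ (A ∖ {kilo}) = ∅, so x is NOT a limit point.
  x = lima: opens ∋ x are {india, lima}, {hotel, india, lima}, {india, kilo, lima}, {hotel, india, kilo, lima}, {india, juliett, kilo, lima}, {hotel, india, juliett, kilo, lima}; each meets A ∖ {lima}, so x IS a limit point.
Collecting: A' = {hotel, lima}.


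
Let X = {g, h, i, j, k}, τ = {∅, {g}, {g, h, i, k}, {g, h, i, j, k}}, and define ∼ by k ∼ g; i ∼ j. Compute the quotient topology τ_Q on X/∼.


X/∼ = {[g=k], [h], [i=j]}; |τ_Q| = 2.

Equivalence classes: [g=k], [h], [i=j].
Quotient map π: X → X/∼ sends g ↦ [g=k], h ↦ [h], i ↦ [i=j], j ↦ [i=j], k ↦ [g=k].
For each subset V ⊆ X/∼, compute π^{-1}(V) ⊆ X and check whether π^{-1}(V) ∈ τ. V is open in τ_Q iff π^{-1}(V) ∈ τ.
  V = {}: π^{-1}(V) = ∅ ∈ τ ✓.
  V = {[g=k]}: π^{-1}(V) = {g, k} ∉ τ ✗.
  V = {[h]}: π^{-1}(V) = {h} ∉ τ ✗.
  V = {[g=k], [h]}: π^{-1}(V) = {g, h, k} ∉ τ ✗.
  V = {[i=j]}: π^{-1}(V) = {i, j} ∉ τ ✗.
  V = {[g=k], [i=j]}: π^{-1}(V) = {g, i, j, k} ∉ τ ✗.
  V = {[h], [i=j]}: π^{-1}(V) = {h, i, j} ∉ τ ✗.
  V = {[g=k], [h], [i=j]}: π^{-1}(V) = {g, h, i, j, k} ∈ τ ✓.
Open sets in the quotient: τ_Q = {{}, {[g=k], [h], [i=j]}} (2 elements).


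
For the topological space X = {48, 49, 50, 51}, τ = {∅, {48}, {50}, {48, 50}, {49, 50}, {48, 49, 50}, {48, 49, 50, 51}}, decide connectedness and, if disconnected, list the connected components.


(X, τ) is connected.

Find clopen sets (U ∈ τ with X ∖ U ∈ τ):
  U = ∅, X ∖ U = {48, 49, 50, 51} — both open, so U is clopen.
  U = {48, 49, 50, 51}, X ∖ U = ∅ — both open, so U is clopen.
Only trivial clopens (∅ and X) exist, so (X, τ) is connected.
Compute connected components by grouping points that agree on all clopens:
  component: {48, 49, 50, 51}


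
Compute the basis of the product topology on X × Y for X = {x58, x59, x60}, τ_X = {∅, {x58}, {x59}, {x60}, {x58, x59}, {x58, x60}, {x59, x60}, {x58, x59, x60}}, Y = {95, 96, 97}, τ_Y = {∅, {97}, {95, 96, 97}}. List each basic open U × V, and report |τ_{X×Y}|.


Basis B = {∅ × ∅, {x58} × {97}, {x59} × {97}, {x60} × {97}, {x58, x59} × {97}, {x58, x60} × {97}, {x59, x60} × {97}, {x58} × {95, 96, 97}, {x58, x59, x60} × {97}, {x59} × {95, 96, 97}, {x60} × {95, 96, 97}, {x58, x59} × {95, 96, 97}, {x58, x60} × {95, 96, 97}, {x59, x60} × {95, 96, 97}, {x58, x59, x60} × {95, 96, 97}}; |τ_{X×Y}| = 27.

Enumerate products U × V with U ∈ τ_X, V ∈ τ_Y (deduplicated):
  ∅ × ∅ = {} (∅)
  {x58} × {97} = {(x58,97)}
  {x59} × {97} = {(x59,97)}
  {x60} × {97} = {(x60,97)}
  {x58, x59} × {97} = {(x58,97), (x59,97)}
  {x58, x60} × {97} = {(x58,97), (x60,97)}
  {x59, x60} × {97} = {(x59,97), (x60,97)}
  {x58} × {95, 96, 97} = {(x58,95), (x58,96), (x58,97)}
  {x58, x59, x60} × {97} = {(x58,97), (x59,97), (x60,97)}
  {x59} × {95, 96, 97} = {(x59,95), (x59,96), (x59,97)}
  {x60} × {95, 96, 97} = {(x60,95), (x60,96), (x60,97)}
  {x58, x59} × {95, 96, 97} = {(x58,95), (x58,96), (x58,97), (x59,95), (x59,96), (x59,97)}
  {x58, x60} × {95, 96, 97} = {(x58,95), (x58,96), (x58,97), (x60,95), (x60,96), (x60,97)}
  {x59, x60} × {95, 96, 97} = {(x59,95), (x59,96), (x59,97), (x60,95), (x60,96), (x60,97)}
  {x58, x59, x60} × {95, 96, 97} = {(x58,95), (x58,96), (x58,97), (x59,95), (x59,96), (x59,97), (x60,95), (x60,96), (x60,97)}
These 15 distinct sets form the basis B.
Close under arbitrary unions to get τ_{X×Y}; counting gives |τ_{X×Y}| = 27.


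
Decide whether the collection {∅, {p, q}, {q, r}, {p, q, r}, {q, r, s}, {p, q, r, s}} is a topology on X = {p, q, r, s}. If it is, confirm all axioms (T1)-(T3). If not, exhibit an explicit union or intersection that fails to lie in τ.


τ is NOT a topology on X.

Axiom (T1): ∅ ∈ τ? Yes; X ∈ τ? Yes.
Axiom (T2/T3): check pairwise unions and intersections of members of τ.
Counterexample for (T3): {p, q} ∩ {q, r} = {q} ∉ τ. Therefore τ is NOT a topology.


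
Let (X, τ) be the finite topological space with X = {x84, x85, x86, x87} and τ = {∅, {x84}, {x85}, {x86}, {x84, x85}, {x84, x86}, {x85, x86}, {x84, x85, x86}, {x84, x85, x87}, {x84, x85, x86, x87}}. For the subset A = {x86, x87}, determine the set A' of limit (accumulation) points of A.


A' = ∅

For each x ∈ X, list the open sets U ∈ τ with x ∈ U, then check whether U ∩ (A ∖ {x}) ≠ ∅ for every such U.
  x = x84: open {x84} ∋ x has {x84} ∩ (A ∖ {x84}) = ∅, so x is NOT a limit point.
  x = x85: open {x85} ∋ x has {x85} ∩ (A ∖ {x85}) = ∅, so x is NOT a limit point.
  x = x86: open {x86} ∋ x has {x86} ∩ (A ∖ {x86}) = ∅, so x is NOT a limit point.
  x = x87: open {x84, x85, x87} ∋ x has {x84, x85, x87} ∩ (A ∖ {x87}) = ∅, so x is NOT a limit point.
Collecting: A' = ∅.


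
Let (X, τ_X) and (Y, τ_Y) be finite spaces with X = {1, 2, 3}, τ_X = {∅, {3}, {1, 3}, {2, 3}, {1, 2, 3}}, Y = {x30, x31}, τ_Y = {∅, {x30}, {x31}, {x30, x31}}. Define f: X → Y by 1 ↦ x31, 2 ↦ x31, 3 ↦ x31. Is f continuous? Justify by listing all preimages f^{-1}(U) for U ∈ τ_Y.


f IS continuous.

Compute f^{-1}(U) for each U ∈ τ_Y:
  U = ∅: f^{-1}(U) = ∅ ∈ τ_X ✓.
  U = {x30}: f^{-1}(U) = ∅ ∈ τ_X ✓.
  U = {x31}: f^{-1}(U) = {1, 2, 3} ∈ τ_X ✓.
  U = {x30, x31}: f^{-1}(U) = {1, 2, 3} ∈ τ_X ✓.
Every preimage lies in τ_X, so f IS continuous.


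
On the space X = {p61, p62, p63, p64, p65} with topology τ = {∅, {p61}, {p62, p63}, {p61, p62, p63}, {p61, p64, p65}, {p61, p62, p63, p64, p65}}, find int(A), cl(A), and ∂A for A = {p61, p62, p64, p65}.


int(A) = {p61, p64, p65}, cl(A) = {p61, p62, p63, p64, p65}, ∂A = {p62, p63}.

Closed sets in (X, τ) are complements of opens:
  closed(X, τ) = {∅, {p62, p63}, {p64, p65}, {p61, p64, p65}, {p62, p63, p64, p65}, {p61, p62, p63, p64, p65}}.
int(A) = ⋃ {U ∈ τ : U ⊆ A}. Opens contained in A: ∅, {p61}, {p61, p64, p65}.
Taking the union of these: int(A) = {p61, p64, p65}.
cl(A) = ⋂ {C closed : A ⊆ C}. Closed sets containing A: {p61, p62, p63, p64, p65}.
Intersecting these: cl(A) = {p61, p62, p63, p64, p65}.
∂A = cl(A) ∖ int(A) = {p61, p62, p63, p64, p65} ∖ {p61, p64, p65} = {p62, p63}.


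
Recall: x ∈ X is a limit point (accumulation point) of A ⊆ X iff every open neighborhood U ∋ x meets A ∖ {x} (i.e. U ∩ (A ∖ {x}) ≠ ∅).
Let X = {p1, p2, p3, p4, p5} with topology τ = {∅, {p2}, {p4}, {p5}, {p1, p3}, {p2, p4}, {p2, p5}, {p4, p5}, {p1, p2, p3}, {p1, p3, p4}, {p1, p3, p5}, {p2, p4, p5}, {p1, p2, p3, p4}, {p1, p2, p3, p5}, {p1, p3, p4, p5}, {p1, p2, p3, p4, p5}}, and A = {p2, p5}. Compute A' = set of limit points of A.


A' = ∅

For each x ∈ X, list the open sets U ∈ τ with x ∈ U, then check whether U ∩ (A ∖ {x}) ≠ ∅ for every such U.
  x = p1: open {p1, p3} ∋ x has {p1, p3} ∩ (A ∖ {p1}) = ∅, so x is NOT a limit point.
  x = p2: open {p2} ∋ x has {p2} ∩ (A ∖ {p2}) = ∅, so x is NOT a limit point.
  x = p3: open {p1, p3} ∋ x has {p1, p3} ∩ (A ∖ {p3}) = ∅, so x is NOT a limit point.
  x = p4: open {p4} ∋ x has {p4} ∩ (A ∖ {p4}) = ∅, so x is NOT a limit point.
  x = p5: open {p5} ∋ x has {p5} ∩ (A ∖ {p5}) = ∅, so x is NOT a limit point.
Collecting: A' = ∅.


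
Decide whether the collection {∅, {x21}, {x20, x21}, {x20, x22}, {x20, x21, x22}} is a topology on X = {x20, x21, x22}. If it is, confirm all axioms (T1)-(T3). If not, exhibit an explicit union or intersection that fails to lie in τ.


τ is NOT a topology on X.

Axiom (T1): ∅ ∈ τ? Yes; X ∈ τ? Yes.
Axiom (T2/T3): check pairwise unions and intersections of members of τ.
Counterexample for (T3): {x20, x21} ∩ {x20, x22} = {x20} ∉ τ. Therefore τ is NOT a topology.


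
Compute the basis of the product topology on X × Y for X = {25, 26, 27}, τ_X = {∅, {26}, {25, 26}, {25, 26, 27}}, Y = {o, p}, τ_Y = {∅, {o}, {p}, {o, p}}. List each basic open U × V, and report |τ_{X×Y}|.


Basis B = {∅ × ∅, {26} × {o}, {26} × {p}, {25, 26} × {o}, {25, 26} × {p}, {26} × {o, p}, {25, 26, 27} × {o}, {25, 26, 27} × {p}, {25, 26} × {o, p}, {25, 26, 27} × {o, p}}; |τ_{X×Y}| = 16.

Enumerate products U × V with U ∈ τ_X, V ∈ τ_Y (deduplicated):
  ∅ × ∅ = {} (∅)
  {26} × {o} = {(26,o)}
  {26} × {p} = {(26,p)}
  {25, 26} × {o} = {(25,o), (26,o)}
  {25, 26} × {p} = {(25,p), (26,p)}
  {26} × {o, p} = {(26,o), (26,p)}
  {25, 26, 27} × {o} = {(25,o), (26,o), (27,o)}
  {25, 26, 27} × {p} = {(25,p), (26,p), (27,p)}
  {25, 26} × {o, p} = {(25,o), (25,p), (26,o), (26,p)}
  {25, 26, 27} × {o, p} = {(25,o), (25,p), (26,o), (26,p), (27,o), (27,p)}
These 10 distinct sets form the basis B.
Close under arbitrary unions to get τ_{X×Y}; counting gives |τ_{X×Y}| = 16.


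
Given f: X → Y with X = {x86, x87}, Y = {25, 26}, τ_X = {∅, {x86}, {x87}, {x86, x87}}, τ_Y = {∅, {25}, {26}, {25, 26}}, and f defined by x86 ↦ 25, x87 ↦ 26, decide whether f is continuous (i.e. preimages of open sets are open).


f IS continuous.

Compute f^{-1}(U) for each U ∈ τ_Y:
  U = ∅: f^{-1}(U) = ∅ ∈ τ_X ✓.
  U = {25}: f^{-1}(U) = {x86} ∈ τ_X ✓.
  U = {26}: f^{-1}(U) = {x87} ∈ τ_X ✓.
  U = {25, 26}: f^{-1}(U) = {x86, x87} ∈ τ_X ✓.
Every preimage lies in τ_X, so f IS continuous.


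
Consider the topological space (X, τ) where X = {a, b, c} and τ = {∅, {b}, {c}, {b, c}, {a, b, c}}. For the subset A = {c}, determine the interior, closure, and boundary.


int(A) = {c}, cl(A) = {a, c}, ∂A = {a}.

Closed sets in (X, τ) are complements of opens:
  closed(X, τ) = {∅, {a}, {a, b}, {a, c}, {a, b, c}}.
int(A) = ⋃ {U ∈ τ : U ⊆ A}. Opens contained in A: ∅, {c}.
Taking the union of these: int(A) = {c}.
cl(A) = ⋂ {C closed : A ⊆ C}. Closed sets containing A: {a, c}, {a, b, c}.
Intersecting these: cl(A) = {a, c}.
∂A = cl(A) ∖ int(A) = {a, c} ∖ {c} = {a}.


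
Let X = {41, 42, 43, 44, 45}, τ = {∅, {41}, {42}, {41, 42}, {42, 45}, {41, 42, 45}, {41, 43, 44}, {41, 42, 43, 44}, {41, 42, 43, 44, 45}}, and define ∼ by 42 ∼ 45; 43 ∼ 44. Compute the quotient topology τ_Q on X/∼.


X/∼ = {[41], [42=45], [43=44]}; |τ_Q| = 6.

Equivalence classes: [41], [42=45], [43=44].
Quotient map π: X → X/∼ sends 41 ↦ [41], 42 ↦ [42=45], 43 ↦ [43=44], 44 ↦ [43=44], 45 ↦ [42=45].
For each subset V ⊆ X/∼, compute π^{-1}(V) ⊆ X and check whether π^{-1}(V) ∈ τ. V is open in τ_Q iff π^{-1}(V) ∈ τ.
  V = {}: π^{-1}(V) = ∅ ∈ τ ✓.
  V = {[41]}: π^{-1}(V) = {41} ∈ τ ✓.
  V = {[42=45]}: π^{-1}(V) = {42, 45} ∈ τ ✓.
  V = {[41], [42=45]}: π^{-1}(V) = {41, 42, 45} ∈ τ ✓.
  V = {[43=44]}: π^{-1}(V) = {43, 44} ∉ τ ✗.
  V = {[41], [43=44]}: π^{-1}(V) = {41, 43, 44} ∈ τ ✓.
  V = {[42=45], [43=44]}: π^{-1}(V) = {42, 43, 44, 45} ∉ τ ✗.
  V = {[41], [42=45], [43=44]}: π^{-1}(V) = {41, 42, 43, 44, 45} ∈ τ ✓.
Open sets in the quotient: τ_Q = {{}, {[41]}, {[42=45]}, {[41], [42=45]}, {[41], [43=44]}, {[41], [42=45], [43=44]}} (6 elements).


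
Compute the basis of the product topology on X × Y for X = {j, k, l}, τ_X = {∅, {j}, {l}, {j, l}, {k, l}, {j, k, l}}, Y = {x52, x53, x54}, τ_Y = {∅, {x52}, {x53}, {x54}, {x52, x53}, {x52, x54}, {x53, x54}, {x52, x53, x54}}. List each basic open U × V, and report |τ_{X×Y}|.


Basis B = {∅ × ∅, {j} × {x52}, {j} × {x53}, {j} × {x54}, {l} × {x52}, {l} × {x53}, {l} × {x54}, {j} × {x52, x53}, {j} × {x52, x54}, {j, l} × {x52}, {j} × {x53, x54}, {j, l} × {x53}, {j, l} × {x54}, {k, l} × {x52}, {k, l} × {x53}, {k, l} × {x54}, {l} × {x52, x53}, {l} × {x52, x54}, {l} × {x53, x54}, {j} × {x52, x53, x54}, {j, k, l} × {x52}, {j, k, l} × {x53}, {j, k, l} × {x54}, {l} × {x52, x53, x54}, {j, l} × {x52, x53}, {j, l} × {x52, x54}, {j, l} × {x53, x54}, {k, l} × {x52, x53}, {k, l} × {x52, x54}, {k, l} × {x53, x54}, {j, l} × {x52, x53, x54}, {j, k, l} × {x52, x53}, {j, k, l} × {x52, x54}, {j, k, l} × {x53, x54}, {k, l} × {x52, x53, x54}, {j, k, l} × {x52, x53, x54}}; |τ_{X×Y}| = 216.

Enumerate products U × V with U ∈ τ_X, V ∈ τ_Y (deduplicated):
  ∅ × ∅ = {} (∅)
  {j} × {x52} = {(j,x52)}
  {j} × {x53} = {(j,x53)}
  {j} × {x54} = {(j,x54)}
  {l} × {x52} = {(l,x52)}
  {l} × {x53} = {(l,x53)}
  {l} × {x54} = {(l,x54)}
  {j} × {x52, x53} = {(j,x52), (j,x53)}
  {j} × {x52, x54} = {(j,x52), (j,x54)}
  {j, l} × {x52} = {(j,x52), (l,x52)}
  {j} × {x53, x54} = {(j,x53), (j,x54)}
  {j, l} × {x53} = {(j,x53), (l,x53)}
  {j, l} × {x54} = {(j,x54), (l,x54)}
  {k, l} × {x52} = {(k,x52), (l,x52)}
  {k, l} × {x53} = {(k,x53), (l,x53)}
  {k, l} × {x54} = {(k,x54), (l,x54)}
  {l} × {x52, x53} = {(l,x52), (l,x53)}
  {l} × {x52, x54} = {(l,x52), (l,x54)}
  {l} × {x53, x54} = {(l,x53), (l,x54)}
  {j} × {x52, x53, x54} = {(j,x52), (j,x53), (j,x54)}
  {j, k, l} × {x52} = {(j,x52), (k,x52), (l,x52)}
  {j, k, l} × {x53} = {(j,x53), (k,x53), (l,x53)}
  {j, k, l} × {x54} = {(j,x54), (k,x54), (l,x54)}
  {l} × {x52, x53, x54} = {(l,x52), (l,x53), (l,x54)}
  {j, l} × {x52, x53} = {(j,x52), (j,x53), (l,x52), (l,x53)}
  {j, l} × {x52, x54} = {(j,x52), (j,x54), (l,x52), (l,x54)}
  {j, l} × {x53, x54} = {(j,x53), (j,x54), (l,x53), (l,x54)}
  {k, l} × {x52, x53} = {(k,x52), (k,x53), (l,x52), (l,x53)}
  {k, l} × {x52, x54} = {(k,x52), (k,x54), (l,x52), (l,x54)}
  {k, l} × {x53, x54} = {(k,x53), (k,x54), (l,x53), (l,x54)}
  {j, l} × {x52, x53, x54} = {(j,x52), (j,x53), (j,x54), (l,x52), (l,x53), (l,x54)}
  {j, k, l} × {x52, x53} = {(j,x52), (j,x53), (k,x52), (k,x53), (l,x52), (l,x53)}
  {j, k, l} × {x52, x54} = {(j,x52), (j,x54), (k,x52), (k,x54), (l,x52), (l,x54)}
  {j, k, l} × {x53, x54} = {(j,x53), (j,x54), (k,x53), (k,x54), (l,x53), (l,x54)}
  {k, l} × {x52, x53, x54} = {(k,x52), (k,x53), (k,x54), (l,x52), (l,x53), (l,x54)}
  {j, k, l} × {x52, x53, x54} = {(j,x52), (j,x53), (j,x54), (k,x52), (k,x53), (k,x54), (l,x52), (l,x53), (l,x54)}
These 36 distinct sets form the basis B.
Close under arbitrary unions to get τ_{X×Y}; counting gives |τ_{X×Y}| = 216.


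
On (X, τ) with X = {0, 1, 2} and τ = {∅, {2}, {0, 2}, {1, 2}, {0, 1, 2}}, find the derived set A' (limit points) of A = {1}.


A' = ∅

For each x ∈ X, list the open sets U ∈ τ with x ∈ U, then check whether U ∩ (A ∖ {x}) ≠ ∅ for every such U.
  x = 0: open {0, 2} ∋ x has {0, 2} ∩ (A ∖ {0}) = ∅, so x is NOT a limit point.
  x = 1: open {1, 2} ∋ x has {1, 2} ∩ (A ∖ {1}) = ∅, so x is NOT a limit point.
  x = 2: open {2} ∋ x has {2} ∩ (A ∖ {2}) = ∅, so x is NOT a limit point.
Collecting: A' = ∅.


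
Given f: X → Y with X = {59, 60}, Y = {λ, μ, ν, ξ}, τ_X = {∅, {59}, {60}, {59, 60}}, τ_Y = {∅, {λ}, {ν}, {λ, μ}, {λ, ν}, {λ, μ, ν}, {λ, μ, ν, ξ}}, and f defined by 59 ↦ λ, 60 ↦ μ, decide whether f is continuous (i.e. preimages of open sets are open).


f IS continuous.

Compute f^{-1}(U) for each U ∈ τ_Y:
  U = ∅: f^{-1}(U) = ∅ ∈ τ_X ✓.
  U = {λ}: f^{-1}(U) = {59} ∈ τ_X ✓.
  U = {ν}: f^{-1}(U) = ∅ ∈ τ_X ✓.
  U = {λ, μ}: f^{-1}(U) = {59, 60} ∈ τ_X ✓.
  U = {λ, ν}: f^{-1}(U) = {59} ∈ τ_X ✓.
  U = {λ, μ, ν}: f^{-1}(U) = {59, 60} ∈ τ_X ✓.
  U = {λ, μ, ν, ξ}: f^{-1}(U) = {59, 60} ∈ τ_X ✓.
Every preimage lies in τ_X, so f IS continuous.


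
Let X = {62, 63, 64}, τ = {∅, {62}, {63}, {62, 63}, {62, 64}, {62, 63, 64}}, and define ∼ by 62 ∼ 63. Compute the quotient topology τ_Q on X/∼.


X/∼ = {[62=63], [64]}; |τ_Q| = 3.

Equivalence classes: [62=63], [64].
Quotient map π: X → X/∼ sends 62 ↦ [62=63], 63 ↦ [62=63], 64 ↦ [64].
For each subset V ⊆ X/∼, compute π^{-1}(V) ⊆ X and check whether π^{-1}(V) ∈ τ. V is open in τ_Q iff π^{-1}(V) ∈ τ.
  V = {}: π^{-1}(V) = ∅ ∈ τ ✓.
  V = {[62=63]}: π^{-1}(V) = {62, 63} ∈ τ ✓.
  V = {[64]}: π^{-1}(V) = {64} ∉ τ ✗.
  V = {[62=63], [64]}: π^{-1}(V) = {62, 63, 64} ∈ τ ✓.
Open sets in the quotient: τ_Q = {{}, {[62=63]}, {[62=63], [64]}} (3 elements).


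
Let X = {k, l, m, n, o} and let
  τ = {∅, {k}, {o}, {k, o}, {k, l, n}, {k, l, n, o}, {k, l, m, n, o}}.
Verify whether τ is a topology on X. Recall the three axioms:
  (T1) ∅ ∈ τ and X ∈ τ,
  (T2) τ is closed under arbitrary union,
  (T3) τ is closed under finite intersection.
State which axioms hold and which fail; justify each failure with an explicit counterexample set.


τ IS a topology on X.

Axiom (T1): ∅ ∈ τ? Yes; X ∈ τ? Yes.
Axiom (T2/T3): check pairwise unions and intersections of members of τ.
All pairwise intersections and unions checked — each lies in τ. Therefore τ satisfies (T1), (T2), (T3): it IS a topology on X.


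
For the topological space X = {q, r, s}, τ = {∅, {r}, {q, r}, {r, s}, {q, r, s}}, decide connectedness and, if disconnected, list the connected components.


(X, τ) is connected.

Find clopen sets (U ∈ τ with X ∖ U ∈ τ):
  U = ∅, X ∖ U = {q, r, s} — both open, so U is clopen.
  U = {q, r, s}, X ∖ U = ∅ — both open, so U is clopen.
Only trivial clopens (∅ and X) exist, so (X, τ) is connected.
Compute connected components by grouping points that agree on all clopens:
  component: {q, r, s}


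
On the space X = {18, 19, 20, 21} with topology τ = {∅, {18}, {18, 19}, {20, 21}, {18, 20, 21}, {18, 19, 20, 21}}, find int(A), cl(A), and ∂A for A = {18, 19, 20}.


int(A) = {18, 19}, cl(A) = {18, 19, 20, 21}, ∂A = {20, 21}.

Closed sets in (X, τ) are complements of opens:
  closed(X, τ) = {∅, {19}, {18, 19}, {20, 21}, {19, 20, 21}, {18, 19, 20, 21}}.
int(A) = ⋃ {U ∈ τ : U ⊆ A}. Opens contained in A: ∅, {18}, {18, 19}.
Taking the union of these: int(A) = {18, 19}.
cl(A) = ⋂ {C closed : A ⊆ C}. Closed sets containing A: {18, 19, 20, 21}.
Intersecting these: cl(A) = {18, 19, 20, 21}.
∂A = cl(A) ∖ int(A) = {18, 19, 20, 21} ∖ {18, 19} = {20, 21}.


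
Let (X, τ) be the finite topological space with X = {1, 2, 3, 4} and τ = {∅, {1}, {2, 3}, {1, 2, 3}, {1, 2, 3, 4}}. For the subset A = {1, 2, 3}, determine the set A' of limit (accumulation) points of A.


A' = {2, 3, 4}

For each x ∈ X, list the open sets U ∈ τ with x ∈ U, then check whether U ∩ (A ∖ {x}) ≠ ∅ for every such U.
  x = 1: open {1} ∋ x has {1} ∩ (A ∖ {1}) = ∅, so x is NOT a limit point.
  x = 2: opens ∋ x are {2, 3}, {1, 2, 3}, {1, 2, 3, 4}; each meets A ∖ {2}, so x IS a limit point.
  x = 3: opens ∋ x are {2, 3}, {1, 2, 3}, {1, 2, 3, 4}; each meets A ∖ {3}, so x IS a limit point.
  x = 4: opens ∋ x are {1, 2, 3, 4}; each meets A ∖ {4}, so x IS a limit point.
Collecting: A' = {2, 3, 4}.


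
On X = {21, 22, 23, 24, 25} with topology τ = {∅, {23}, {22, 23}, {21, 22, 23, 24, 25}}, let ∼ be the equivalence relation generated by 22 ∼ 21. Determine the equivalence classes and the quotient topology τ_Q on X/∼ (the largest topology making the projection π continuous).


X/∼ = {[21=22], [23], [24], [25]}; |τ_Q| = 3.

Equivalence classes: [21=22], [23], [24], [25].
Quotient map π: X → X/∼ sends 21 ↦ [21=22], 22 ↦ [21=22], 23 ↦ [23], 24 ↦ [24], 25 ↦ [25].
For each subset V ⊆ X/∼, compute π^{-1}(V) ⊆ X and check whether π^{-1}(V) ∈ τ. V is open in τ_Q iff π^{-1}(V) ∈ τ.
  V = {}: π^{-1}(V) = ∅ ∈ τ ✓.
  V = {[21=22]}: π^{-1}(V) = {21, 22} ∉ τ ✗.
  V = {[23]}: π^{-1}(V) = {23} ∈ τ ✓.
  V = {[21=22], [23]}: π^{-1}(V) = {21, 22, 23} ∉ τ ✗.
  V = {[24]}: π^{-1}(V) = {24} ∉ τ ✗.
  V = {[21=22], [24]}: π^{-1}(V) = {21, 22, 24} ∉ τ ✗.
  V = {[23], [24]}: π^{-1}(V) = {23, 24} ∉ τ ✗.
  V = {[21=22], [23], [24]}: π^{-1}(V) = {21, 22, 23, 24} ∉ τ ✗.
  V = {[25]}: π^{-1}(V) = {25} ∉ τ ✗.
  V = {[21=22], [25]}: π^{-1}(V) = {21, 22, 25} ∉ τ ✗.
  V = {[23], [25]}: π^{-1}(V) = {23, 25} ∉ τ ✗.
  V = {[21=22], [23], [25]}: π^{-1}(V) = {21, 22, 23, 25} ∉ τ ✗.
  V = {[24], [25]}: π^{-1}(V) = {24, 25} ∉ τ ✗.
  V = {[21=22], [24], [25]}: π^{-1}(V) = {21, 22, 24, 25} ∉ τ ✗.
  V = {[23], [24], [25]}: π^{-1}(V) = {23, 24, 25} ∉ τ ✗.
  V = {[21=22], [23], [24], [25]}: π^{-1}(V) = {21, 22, 23, 24, 25} ∈ τ ✓.
Open sets in the quotient: τ_Q = {{}, {[23]}, {[21=22], [23], [24], [25]}} (3 elements).


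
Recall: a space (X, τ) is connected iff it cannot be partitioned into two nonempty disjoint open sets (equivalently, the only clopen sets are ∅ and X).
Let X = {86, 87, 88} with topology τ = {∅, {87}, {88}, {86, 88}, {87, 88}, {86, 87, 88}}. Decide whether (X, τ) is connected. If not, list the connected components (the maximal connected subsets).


(X, τ) is disconnected; components = [{87}, {86, 88}].

Find clopen sets (U ∈ τ with X ∖ U ∈ τ):
  U = ∅, X ∖ U = {86, 87, 88} — both open, so U is clopen.
  U = {87}, X ∖ U = {86, 88} — both open, so U is clopen.
  U = {86, 88}, X ∖ U = {87} — both open, so U is clopen.
  U = {86, 87, 88}, X ∖ U = ∅ — both open, so U is clopen.
Nontrivial clopen(s) exist: e.g. {86, 88}. So (X, τ) is disconnected.
Compute connected components by grouping points that agree on all clopens:
  component: {87}
  component: {86, 88}


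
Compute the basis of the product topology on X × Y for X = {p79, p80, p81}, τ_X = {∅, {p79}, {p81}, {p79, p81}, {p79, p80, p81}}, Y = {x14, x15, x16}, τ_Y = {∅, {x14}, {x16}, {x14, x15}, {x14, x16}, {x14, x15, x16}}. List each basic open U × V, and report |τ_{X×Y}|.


Basis B = {∅ × ∅, {p79} × {x14}, {p79} × {x16}, {p81} × {x14}, {p81} × {x16}, {p79} × {x14, x15}, {p79} × {x14, x16}, {p79, p81} × {x14}, {p79, p81} × {x16}, {p81} × {x14, x15}, {p81} × {x14, x16}, {p79} × {x14, x15, x16}, {p79, p80, p81} × {x14}, {p79, p80, p81} × {x16}, {p81} × {x14, x15, x16}, {p79, p81} × {x14, x15}, {p79, p81} × {x14, x16}, {p79, p81} × {x14, x15, x16}, {p79, p80, p81} × {x14, x15}, {p79, p80, p81} × {x14, x16}, {p79, p80, p81} × {x14, x15, x16}}; |τ_{X×Y}| = 70.

Enumerate products U × V with U ∈ τ_X, V ∈ τ_Y (deduplicated):
  ∅ × ∅ = {} (∅)
  {p79} × {x14} = {(p79,x14)}
  {p79} × {x16} = {(p79,x16)}
  {p81} × {x14} = {(p81,x14)}
  {p81} × {x16} = {(p81,x16)}
  {p79} × {x14, x15} = {(p79,x14), (p79,x15)}
  {p79} × {x14, x16} = {(p79,x14), (p79,x16)}
  {p79, p81} × {x14} = {(p79,x14), (p81,x14)}
  {p79, p81} × {x16} = {(p79,x16), (p81,x16)}
  {p81} × {x14, x15} = {(p81,x14), (p81,x15)}
  {p81} × {x14, x16} = {(p81,x14), (p81,x16)}
  {p79} × {x14, x15, x16} = {(p79,x14), (p79,x15), (p79,x16)}
  {p79, p80, p81} × {x14} = {(p79,x14), (p80,x14), (p81,x14)}
  {p79, p80, p81} × {x16} = {(p79,x16), (p80,x16), (p81,x16)}
  {p81} × {x14, x15, x16} = {(p81,x14), (p81,x15), (p81,x16)}
  {p79, p81} × {x14, x15} = {(p79,x14), (p79,x15), (p81,x14), (p81,x15)}
  {p79, p81} × {x14, x16} = {(p79,x14), (p79,x16), (p81,x14), (p81,x16)}
  {p79, p81} × {x14, x15, x16} = {(p79,x14), (p79,x15), (p79,x16), (p81,x14), (p81,x15), (p81,x16)}
  {p79, p80, p81} × {x14, x15} = {(p79,x14), (p79,x15), (p80,x14), (p80,x15), (p81,x14), (p81,x15)}
  {p79, p80, p81} × {x14, x16} = {(p79,x14), (p79,x16), (p80,x14), (p80,x16), (p81,x14), (p81,x16)}
  {p79, p80, p81} × {x14, x15, x16} = {(p79,x14), (p79,x15), (p79,x16), (p80,x14), (p80,x15), (p80,x16), (p81,x14), (p81,x15), (p81,x16)}
These 21 distinct sets form the basis B.
Close under arbitrary unions to get τ_{X×Y}; counting gives |τ_{X×Y}| = 70.


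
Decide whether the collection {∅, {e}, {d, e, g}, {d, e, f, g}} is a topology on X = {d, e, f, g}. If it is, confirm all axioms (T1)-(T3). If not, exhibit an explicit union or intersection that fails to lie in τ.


τ IS a topology on X.

Axiom (T1): ∅ ∈ τ? Yes; X ∈ τ? Yes.
Axiom (T2/T3): check pairwise unions and intersections of members of τ.
All pairwise intersections and unions checked — each lies in τ. Therefore τ satisfies (T1), (T2), (T3): it IS a topology on X.


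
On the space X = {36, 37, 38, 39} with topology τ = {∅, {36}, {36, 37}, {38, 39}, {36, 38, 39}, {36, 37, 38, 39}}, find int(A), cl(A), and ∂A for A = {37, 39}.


int(A) = ∅, cl(A) = {37, 38, 39}, ∂A = {37, 38, 39}.

Closed sets in (X, τ) are complements of opens:
  closed(X, τ) = {∅, {37}, {36, 37}, {38, 39}, {37, 38, 39}, {36, 37, 38, 39}}.
int(A) = ⋃ {U ∈ τ : U ⊆ A}. Opens contained in A: ∅.
Taking the union of these: int(A) = ∅.
cl(A) = ⋂ {C closed : A ⊆ C}. Closed sets containing A: {37, 38, 39}, {36, 37, 38, 39}.
Intersecting these: cl(A) = {37, 38, 39}.
∂A = cl(A) ∖ int(A) = {37, 38, 39} ∖ ∅ = {37, 38, 39}.


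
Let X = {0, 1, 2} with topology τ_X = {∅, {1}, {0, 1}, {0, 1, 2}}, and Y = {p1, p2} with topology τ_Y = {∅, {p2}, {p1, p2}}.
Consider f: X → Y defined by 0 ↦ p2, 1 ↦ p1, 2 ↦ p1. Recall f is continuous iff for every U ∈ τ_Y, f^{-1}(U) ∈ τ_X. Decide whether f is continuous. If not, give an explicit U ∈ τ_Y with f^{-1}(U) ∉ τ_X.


f is NOT continuous.

Compute f^{-1}(U) for each U ∈ τ_Y:
  U = ∅: f^{-1}(U) = ∅ ∈ τ_X ✓.
  U = {p2}: f^{-1}(U) = {0} ∉ τ_X ✗.
  U = {p1, p2}: f^{-1}(U) = {0, 1, 2} ∈ τ_X ✓.
Found U = {p2} with f^{-1}(U) = {0} not in τ_X. Therefore f is NOT continuous.


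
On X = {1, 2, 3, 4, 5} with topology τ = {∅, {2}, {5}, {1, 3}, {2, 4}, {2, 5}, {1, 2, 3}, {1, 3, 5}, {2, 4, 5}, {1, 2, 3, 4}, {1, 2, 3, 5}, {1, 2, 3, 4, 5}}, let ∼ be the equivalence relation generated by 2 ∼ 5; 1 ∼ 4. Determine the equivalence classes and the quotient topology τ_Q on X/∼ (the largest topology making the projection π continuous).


X/∼ = {[1=4], [2=5], [3]}; |τ_Q| = 3.

Equivalence classes: [1=4], [2=5], [3].
Quotient map π: X → X/∼ sends 1 ↦ [1=4], 2 ↦ [2=5], 3 ↦ [3], 4 ↦ [1=4], 5 ↦ [2=5].
For each subset V ⊆ X/∼, compute π^{-1}(V) ⊆ X and check whether π^{-1}(V) ∈ τ. V is open in τ_Q iff π^{-1}(V) ∈ τ.
  V = {}: π^{-1}(V) = ∅ ∈ τ ✓.
  V = {[1=4]}: π^{-1}(V) = {1, 4} ∉ τ ✗.
  V = {[2=5]}: π^{-1}(V) = {2, 5} ∈ τ ✓.
  V = {[1=4], [2=5]}: π^{-1}(V) = {1, 2, 4, 5} ∉ τ ✗.
  V = {[3]}: π^{-1}(V) = {3} ∉ τ ✗.
  V = {[1=4], [3]}: π^{-1}(V) = {1, 3, 4} ∉ τ ✗.
  V = {[2=5], [3]}: π^{-1}(V) = {2, 3, 5} ∉ τ ✗.
  V = {[1=4], [2=5], [3]}: π^{-1}(V) = {1, 2, 3, 4, 5} ∈ τ ✓.
Open sets in the quotient: τ_Q = {{}, {[2=5]}, {[1=4], [2=5], [3]}} (3 elements).


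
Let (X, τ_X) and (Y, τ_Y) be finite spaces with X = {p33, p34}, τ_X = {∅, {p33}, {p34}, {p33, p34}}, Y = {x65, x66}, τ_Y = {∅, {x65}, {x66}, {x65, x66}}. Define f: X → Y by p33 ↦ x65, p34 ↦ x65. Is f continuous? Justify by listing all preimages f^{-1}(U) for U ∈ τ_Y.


f IS continuous.

Compute f^{-1}(U) for each U ∈ τ_Y:
  U = ∅: f^{-1}(U) = ∅ ∈ τ_X ✓.
  U = {x65}: f^{-1}(U) = {p33, p34} ∈ τ_X ✓.
  U = {x66}: f^{-1}(U) = ∅ ∈ τ_X ✓.
  U = {x65, x66}: f^{-1}(U) = {p33, p34} ∈ τ_X ✓.
Every preimage lies in τ_X, so f IS continuous.


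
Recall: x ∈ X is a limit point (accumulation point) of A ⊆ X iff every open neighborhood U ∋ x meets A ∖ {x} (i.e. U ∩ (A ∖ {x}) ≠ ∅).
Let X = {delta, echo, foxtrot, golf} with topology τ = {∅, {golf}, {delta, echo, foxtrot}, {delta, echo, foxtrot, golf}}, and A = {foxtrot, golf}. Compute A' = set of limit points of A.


A' = {delta, echo}

For each x ∈ X, list the open sets U ∈ τ with x ∈ U, then check whether U ∩ (A ∖ {x}) ≠ ∅ for every such U.
  x = delta: opens ∋ x are {delta, echo, foxtrot}, {delta, echo, foxtrot, golf}; each meets A ∖ {delta}, so x IS a limit point.
  x = echo: opens ∋ x are {delta, echo, foxtrot}, {delta, echo, foxtrot, golf}; each meets A ∖ {echo}, so x IS a limit point.
  x = foxtrot: open {delta, echo, foxtrot} ∋ x has {delta, echo, foxtrot} ∩ (A ∖ {foxtrot}) = ∅, so x is NOT a limit point.
  x = golf: open {golf} ∋ x has {golf} ∩ (A ∖ {golf}) = ∅, so x is NOT a limit point.
Collecting: A' = {delta, echo}.


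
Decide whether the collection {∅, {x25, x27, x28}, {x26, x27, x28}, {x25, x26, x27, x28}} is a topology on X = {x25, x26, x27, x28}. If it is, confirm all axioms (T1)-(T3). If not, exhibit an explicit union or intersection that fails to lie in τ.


τ is NOT a topology on X.

Axiom (T1): ∅ ∈ τ? Yes; X ∈ τ? Yes.
Axiom (T2/T3): check pairwise unions and intersections of members of τ.
Counterexample for (T3): {x25, x27, x28} ∩ {x26, x27, x28} = {x27, x28} ∉ τ. Therefore τ is NOT a topology.


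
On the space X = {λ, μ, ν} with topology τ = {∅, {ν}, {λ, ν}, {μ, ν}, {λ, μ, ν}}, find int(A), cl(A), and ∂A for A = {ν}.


int(A) = {ν}, cl(A) = {λ, μ, ν}, ∂A = {λ, μ}.

Closed sets in (X, τ) are complements of opens:
  closed(X, τ) = {∅, {λ}, {μ}, {λ, μ}, {λ, μ, ν}}.
int(A) = ⋃ {U ∈ τ : U ⊆ A}. Opens contained in A: ∅, {ν}.
Taking the union of these: int(A) = {ν}.
cl(A) = ⋂ {C closed : A ⊆ C}. Closed sets containing A: {λ, μ, ν}.
Intersecting these: cl(A) = {λ, μ, ν}.
∂A = cl(A) ∖ int(A) = {λ, μ, ν} ∖ {ν} = {λ, μ}.


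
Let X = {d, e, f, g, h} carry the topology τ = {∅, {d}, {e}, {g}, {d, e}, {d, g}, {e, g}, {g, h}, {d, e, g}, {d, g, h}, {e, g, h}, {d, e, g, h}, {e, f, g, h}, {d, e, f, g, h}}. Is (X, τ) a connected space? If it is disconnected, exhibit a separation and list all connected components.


(X, τ) is disconnected; components = [{d}, {e, f, g, h}].

Find clopen sets (U ∈ τ with X ∖ U ∈ τ):
  U = ∅, X ∖ U = {d, e, f, g, h} — both open, so U is clopen.
  U = {d}, X ∖ U = {e, f, g, h} — both open, so U is clopen.
  U = {e, f, g, h}, X ∖ U = {d} — both open, so U is clopen.
  U = {d, e, f, g, h}, X ∖ U = ∅ — both open, so U is clopen.
Nontrivial clopen(s) exist: e.g. {e, f, g, h}. So (X, τ) is disconnected.
Compute connected components by grouping points that agree on all clopens:
  component: {d}
  component: {e, f, g, h}


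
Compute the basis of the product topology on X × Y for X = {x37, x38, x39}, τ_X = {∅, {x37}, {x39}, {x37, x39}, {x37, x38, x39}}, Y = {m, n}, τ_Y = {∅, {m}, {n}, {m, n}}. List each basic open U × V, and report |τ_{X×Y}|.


Basis B = {∅ × ∅, {x37} × {m}, {x37} × {n}, {x39} × {m}, {x39} × {n}, {x37} × {m, n}, {x37, x39} × {m}, {x37, x39} × {n}, {x39} × {m, n}, {x37, x38, x39} × {m}, {x37, x38, x39} × {n}, {x37, x39} × {m, n}, {x37, x38, x39} × {m, n}}; |τ_{X×Y}| = 25.

Enumerate products U × V with U ∈ τ_X, V ∈ τ_Y (deduplicated):
  ∅ × ∅ = {} (∅)
  {x37} × {m} = {(x37,m)}
  {x37} × {n} = {(x37,n)}
  {x39} × {m} = {(x39,m)}
  {x39} × {n} = {(x39,n)}
  {x37} × {m, n} = {(x37,m), (x37,n)}
  {x37, x39} × {m} = {(x37,m), (x39,m)}
  {x37, x39} × {n} = {(x37,n), (x39,n)}
  {x39} × {m, n} = {(x39,m), (x39,n)}
  {x37, x38, x39} × {m} = {(x37,m), (x38,m), (x39,m)}
  {x37, x38, x39} × {n} = {(x37,n), (x38,n), (x39,n)}
  {x37, x39} × {m, n} = {(x37,m), (x37,n), (x39,m), (x39,n)}
  {x37, x38, x39} × {m, n} = {(x37,m), (x37,n), (x38,m), (x38,n), (x39,m), (x39,n)}
These 13 distinct sets form the basis B.
Close under arbitrary unions to get τ_{X×Y}; counting gives |τ_{X×Y}| = 25.


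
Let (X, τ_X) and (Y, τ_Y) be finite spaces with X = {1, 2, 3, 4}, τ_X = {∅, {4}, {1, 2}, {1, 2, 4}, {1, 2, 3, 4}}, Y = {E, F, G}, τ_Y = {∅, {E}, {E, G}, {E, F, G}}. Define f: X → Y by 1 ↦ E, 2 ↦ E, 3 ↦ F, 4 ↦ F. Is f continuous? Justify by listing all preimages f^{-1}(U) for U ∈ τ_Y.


f IS continuous.

Compute f^{-1}(U) for each U ∈ τ_Y:
  U = ∅: f^{-1}(U) = ∅ ∈ τ_X ✓.
  U = {E}: f^{-1}(U) = {1, 2} ∈ τ_X ✓.
  U = {E, G}: f^{-1}(U) = {1, 2} ∈ τ_X ✓.
  U = {E, F, G}: f^{-1}(U) = {1, 2, 3, 4} ∈ τ_X ✓.
Every preimage lies in τ_X, so f IS continuous.


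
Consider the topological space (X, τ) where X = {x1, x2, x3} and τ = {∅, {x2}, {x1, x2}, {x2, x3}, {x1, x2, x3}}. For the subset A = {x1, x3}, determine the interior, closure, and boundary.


int(A) = ∅, cl(A) = {x1, x3}, ∂A = {x1, x3}.

Closed sets in (X, τ) are complements of opens:
  closed(X, τ) = {∅, {x1}, {x3}, {x1, x3}, {x1, x2, x3}}.
int(A) = ⋃ {U ∈ τ : U ⊆ A}. Opens contained in A: ∅.
Taking the union of these: int(A) = ∅.
cl(A) = ⋂ {C closed : A ⊆ C}. Closed sets containing A: {x1, x3}, {x1, x2, x3}.
Intersecting these: cl(A) = {x1, x3}.
∂A = cl(A) ∖ int(A) = {x1, x3} ∖ ∅ = {x1, x3}.
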